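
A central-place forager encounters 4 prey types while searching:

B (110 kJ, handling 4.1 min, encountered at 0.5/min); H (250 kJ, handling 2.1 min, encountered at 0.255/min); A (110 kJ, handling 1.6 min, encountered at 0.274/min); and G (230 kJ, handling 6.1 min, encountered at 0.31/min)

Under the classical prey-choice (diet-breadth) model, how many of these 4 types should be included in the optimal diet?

Rank by E/h (kJ/min): H 119, A 68.8, G 37.7, B 26.8. Include each in turn until the next type's E/h falls below the running intake rate.
Rate on top 1: 41.52. A: 68.8 > 41.52 → include.
Rate on top 2: 47.57. G: 37.7 < 47.57 → exclude; stop.
Optimal diet: H, A — 2 of 4 types.

2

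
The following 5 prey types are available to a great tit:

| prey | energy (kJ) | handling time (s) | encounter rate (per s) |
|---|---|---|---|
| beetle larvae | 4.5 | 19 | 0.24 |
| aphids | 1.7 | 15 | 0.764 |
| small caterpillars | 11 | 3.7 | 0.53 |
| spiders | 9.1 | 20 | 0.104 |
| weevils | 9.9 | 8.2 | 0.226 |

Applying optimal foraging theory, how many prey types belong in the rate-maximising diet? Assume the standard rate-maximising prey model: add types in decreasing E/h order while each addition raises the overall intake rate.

1

Profitabilities (E/h, kJ/s): small caterpillars 2.97, weevils 1.21, spiders 0.455, beetle larvae 0.237, aphids 0.113. Add prey in this order while the next type's profitability exceeds the intake rate on those already taken.
Rate on top 1: 1.969. weevils: 1.21 < 1.969 → exclude; stop.
Optimal diet: small caterpillars — 1 of 5 types.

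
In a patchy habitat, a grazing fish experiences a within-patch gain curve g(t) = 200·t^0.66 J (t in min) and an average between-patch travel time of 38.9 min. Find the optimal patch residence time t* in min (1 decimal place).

75.5 min

By the marginal value theorem, leave when the instantaneous gain rate g'(t) equals the habitat-wide average g(t)/(T + t).
g'(t) = 0.66·200·t^-0.34. Setting 0.66·200·t^-0.34 = 200·t^0.66/(38.9+t) gives 0.66(38.9+t) = t, so 0.34·t = 0.66×38.9.
t* = 0.66×38.9/0.34 = 75.51 min.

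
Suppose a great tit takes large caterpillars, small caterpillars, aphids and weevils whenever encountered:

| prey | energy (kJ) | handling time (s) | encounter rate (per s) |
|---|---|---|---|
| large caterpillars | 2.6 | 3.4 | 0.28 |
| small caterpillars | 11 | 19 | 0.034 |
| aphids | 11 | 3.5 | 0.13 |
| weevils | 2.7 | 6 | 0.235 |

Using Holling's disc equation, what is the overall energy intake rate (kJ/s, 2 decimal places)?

R = (0.28×2.6 + 0.034×11 + 0.13×11 + 0.235×2.7) / (1 + 0.28×3.4 + 0.034×19 + 0.13×3.5 + 0.235×6) = 3.167/4.463 = 0.7095 kJ/s.

0.71 kJ/s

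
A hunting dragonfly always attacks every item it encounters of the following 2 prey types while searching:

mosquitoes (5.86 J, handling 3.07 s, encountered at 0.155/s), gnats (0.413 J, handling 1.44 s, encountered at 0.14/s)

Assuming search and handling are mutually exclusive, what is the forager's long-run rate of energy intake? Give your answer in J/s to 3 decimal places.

R = Σλ_iE_i / (1 + Σλ_ih_i)
Numerator: 0.155×5.86 + 0.14×0.413 = 0.9661
Denominator: 1 + 0.155×3.07 + 0.14×1.44 = 1.677
R = 0.9661/1.677 = 0.5759 J/s

0.576 J/s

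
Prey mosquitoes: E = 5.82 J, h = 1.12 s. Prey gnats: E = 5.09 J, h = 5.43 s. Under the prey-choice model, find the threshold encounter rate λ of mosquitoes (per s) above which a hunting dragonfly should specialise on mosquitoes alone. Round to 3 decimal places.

At the threshold, the rate on mosquitoes alone equals the profitability of gnats: λ·5.82/(1 + λ·1.12) = 5.09/5.43 = 0.9374.
Rearranging, λ(5.82 − 0.9374×1.12) = 0.9374, so λ = 0.9374/4.77 = 0.1965 per s.

0.197 per s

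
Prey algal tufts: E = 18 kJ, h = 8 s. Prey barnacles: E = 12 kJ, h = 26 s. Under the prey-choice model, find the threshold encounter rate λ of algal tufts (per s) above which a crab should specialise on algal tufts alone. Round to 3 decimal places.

0.032 per s

The zero-one rule: include barnacles iff E₂/h₂ > λE₁/(1+λh₁). Equality gives the switch point.
λE₁h₂ = E₂ + λE₂h₁ ⇒ λ = E₂/(E₁h₂ − E₂h₁) = 12/(468 − 96) = 0.03226 per s.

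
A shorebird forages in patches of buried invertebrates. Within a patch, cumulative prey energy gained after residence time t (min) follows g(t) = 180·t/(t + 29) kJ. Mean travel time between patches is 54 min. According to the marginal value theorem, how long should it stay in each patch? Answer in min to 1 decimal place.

By the marginal value theorem, leave when the instantaneous gain rate g'(t) equals the habitat-wide average g(t)/(T + t).
g'(t) = 180·29/(t + 29)². Setting 180·29/(t+29)² = 180t/[(t+29)(54+t)] gives 29(54+t) = t(t+29), so t² = 29×54 = 1566.
t* = √1566 = 39.57 min.

39.6 min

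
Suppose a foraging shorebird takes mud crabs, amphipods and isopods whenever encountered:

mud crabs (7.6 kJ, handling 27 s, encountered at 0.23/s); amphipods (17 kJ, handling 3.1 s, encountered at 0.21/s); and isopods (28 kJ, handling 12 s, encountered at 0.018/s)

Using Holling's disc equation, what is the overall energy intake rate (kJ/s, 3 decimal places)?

0.721 kJ/s

Energy encountered per unit search time: 0.23×7.6 + 0.21×17 + 0.018×28 = 5.822 kJ/s.
Handling time per unit search time: 0.23×27 + 0.21×3.1 + 0.018×12 = 7.077.
Rate = 5.822/(1 + 7.077) = 0.7208 kJ/s.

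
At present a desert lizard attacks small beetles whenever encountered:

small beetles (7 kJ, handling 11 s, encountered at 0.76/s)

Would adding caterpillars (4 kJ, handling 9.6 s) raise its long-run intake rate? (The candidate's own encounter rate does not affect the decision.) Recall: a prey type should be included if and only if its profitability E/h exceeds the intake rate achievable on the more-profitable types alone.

On small beetles alone, R = ΣλE/(1+Σλh) = 5.32/9.36 = 0.5684 kJ/s.
caterpillars: E/h = 4/9.6 = 0.4167 kJ/s.
Since 0.4167 < R, time spent handling caterpillars is better spent searching.

No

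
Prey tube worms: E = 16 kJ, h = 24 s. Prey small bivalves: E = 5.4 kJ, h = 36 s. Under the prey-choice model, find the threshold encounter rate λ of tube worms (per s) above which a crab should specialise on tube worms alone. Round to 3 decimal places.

0.012 per s

Drop small bivalves once their profitability E₂/h₂ falls below the rate achievable on tube worms alone: E₂/h₂ = λE₁/(1 + λh₁).
Solve for λ: λE₁h₂ = E₂(1 + λh₁) → λ(E₁h₂ − E₂h₁) = E₂ → λ = E₂/(E₁h₂ − E₂h₁).
λ = 5.4/(16×36 − 5.4×24) = 5.4/446.4 = 0.0121 per s.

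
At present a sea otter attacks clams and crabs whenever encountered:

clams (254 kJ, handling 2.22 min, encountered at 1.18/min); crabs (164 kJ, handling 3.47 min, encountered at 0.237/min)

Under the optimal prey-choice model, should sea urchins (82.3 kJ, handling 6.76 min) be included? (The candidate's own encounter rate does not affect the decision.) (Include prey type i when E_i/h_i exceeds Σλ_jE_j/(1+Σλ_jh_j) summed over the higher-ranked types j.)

No

Current rate: (1.18×254 + 0.237×164)/(1 + 1.18×2.22 + 0.237×3.47) = 76.22 kJ/min.
sea urchins: E/h = 82.3/6.76 = 12.17 kJ/min.
12.17 < 76.22, so adding sea urchins would lower the average — exclude it.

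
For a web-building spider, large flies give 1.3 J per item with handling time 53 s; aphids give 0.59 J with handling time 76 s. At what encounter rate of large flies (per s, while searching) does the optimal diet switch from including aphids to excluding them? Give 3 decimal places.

0.009 per s

At the threshold, the rate on large flies alone equals the profitability of aphids: λ·1.3/(1 + λ·53) = 0.59/76 = 0.007763.
Rearranging, λ(1.3 − 0.007763×53) = 0.007763, so λ = 0.007763/0.8886 = 0.008737 per s.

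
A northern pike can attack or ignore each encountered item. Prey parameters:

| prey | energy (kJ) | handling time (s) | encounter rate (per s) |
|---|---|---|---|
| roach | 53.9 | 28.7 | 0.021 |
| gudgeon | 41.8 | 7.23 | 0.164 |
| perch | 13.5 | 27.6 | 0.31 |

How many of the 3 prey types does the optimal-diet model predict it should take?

1

Profitabilities (E/h, kJ/s): gudgeon 5.78, roach 1.88, perch 0.489. Add prey in this order while the next type's profitability exceeds the intake rate on those already taken.
Rate on top 1: 3.136. roach: 1.88 < 3.136 → exclude; stop.
Optimal diet: gudgeon — 1 of 3 types.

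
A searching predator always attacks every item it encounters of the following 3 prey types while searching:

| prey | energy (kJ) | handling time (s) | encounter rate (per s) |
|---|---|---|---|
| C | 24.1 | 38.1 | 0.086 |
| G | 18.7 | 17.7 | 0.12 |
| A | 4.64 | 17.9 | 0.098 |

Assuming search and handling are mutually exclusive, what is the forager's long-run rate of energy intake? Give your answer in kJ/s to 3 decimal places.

R = Σλ_iE_i / (1 + Σλ_ih_i)
Numerator: 0.086×24.1 + 0.12×18.7 + 0.098×4.64 = 4.771
Denominator: 1 + 0.086×38.1 + 0.12×17.7 + 0.098×17.9 = 8.155
R = 4.771/8.155 = 0.5851 kJ/s

0.585 kJ/s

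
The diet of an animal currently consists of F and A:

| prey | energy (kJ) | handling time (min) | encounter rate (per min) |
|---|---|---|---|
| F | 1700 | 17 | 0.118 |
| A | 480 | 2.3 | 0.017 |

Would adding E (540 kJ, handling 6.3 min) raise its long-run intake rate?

Yes

Intake rate on the current diet: R = (0.118×1700 + 0.017×480) / (1 + 0.118×17 + 0.017×2.3) = 208.8/3.045 = 68.56 kJ/min.
Profitability of E: 540/6.3 = 85.71 kJ/min.
85.71 > 68.56, so adding E raises the average — include it.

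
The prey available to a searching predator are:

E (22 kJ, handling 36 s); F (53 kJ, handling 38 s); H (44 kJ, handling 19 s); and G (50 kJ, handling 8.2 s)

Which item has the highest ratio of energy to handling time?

G

Profitability E/h (kJ/s): E = 22/36 = 0.611, F = 53/38 = 1.39, H = 44/19 = 2.32, G = 50/8.2 = 6.1.
Ranked: G > H > F > E.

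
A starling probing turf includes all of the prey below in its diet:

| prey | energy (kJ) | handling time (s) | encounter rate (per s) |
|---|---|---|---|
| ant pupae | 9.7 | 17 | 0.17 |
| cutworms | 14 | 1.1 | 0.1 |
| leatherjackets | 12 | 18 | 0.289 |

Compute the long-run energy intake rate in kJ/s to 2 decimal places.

Energy encountered per unit search time: 0.17×9.7 + 0.1×14 + 0.289×12 = 6.517 kJ/s.
Handling time per unit search time: 0.17×17 + 0.1×1.1 + 0.289×18 = 8.202.
Rate = 6.517/(1 + 8.202) = 0.7082 kJ/s.

0.71 kJ/s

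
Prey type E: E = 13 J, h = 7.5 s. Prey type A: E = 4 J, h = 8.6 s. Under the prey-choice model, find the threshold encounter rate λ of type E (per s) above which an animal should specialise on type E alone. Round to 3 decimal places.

0.049 per s

The zero-one rule: include type A iff E₂/h₂ > λE₁/(1+λh₁). Equality gives the switch point.
λE₁h₂ = E₂ + λE₂h₁ ⇒ λ = E₂/(E₁h₂ − E₂h₁) = 4/(111.8 − 30) = 0.0489 per s.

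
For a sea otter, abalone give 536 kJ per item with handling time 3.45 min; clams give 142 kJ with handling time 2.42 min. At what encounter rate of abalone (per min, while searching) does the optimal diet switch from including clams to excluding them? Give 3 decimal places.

Drop clams once their profitability E₂/h₂ falls below the rate achievable on abalone alone: E₂/h₂ = λE₁/(1 + λh₁).
Solve for λ: λE₁h₂ = E₂(1 + λh₁) → λ(E₁h₂ − E₂h₁) = E₂ → λ = E₂/(E₁h₂ − E₂h₁).
λ = 142/(536×2.42 − 142×3.45) = 142/807.2 = 0.1759 per min.

0.176 per min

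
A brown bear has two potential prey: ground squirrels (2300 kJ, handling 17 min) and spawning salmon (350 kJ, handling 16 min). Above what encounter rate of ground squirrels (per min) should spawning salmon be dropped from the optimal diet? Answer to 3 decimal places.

The zero-one rule: include spawning salmon iff E₂/h₂ > λE₁/(1+λh₁). Equality gives the switch point.
λE₁h₂ = E₂ + λE₂h₁ ⇒ λ = E₂/(E₁h₂ − E₂h₁) = 350/(3.68e+04 − 5950) = 0.01135 per min.

0.011 per min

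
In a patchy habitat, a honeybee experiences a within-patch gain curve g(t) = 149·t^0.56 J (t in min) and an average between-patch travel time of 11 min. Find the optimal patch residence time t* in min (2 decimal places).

14.00 min

Maximise g(t)/(T+t): set derivative to zero → g'(t)(T+t) = g(t).
g'(t) = 0.56·149·t^-0.44. Setting 0.56·149·t^-0.44 = 149·t^0.56/(11+t) gives 0.56(11+t) = t, so 0.44·t = 0.56×11.
t* = 0.56×11/0.44 = 14 min.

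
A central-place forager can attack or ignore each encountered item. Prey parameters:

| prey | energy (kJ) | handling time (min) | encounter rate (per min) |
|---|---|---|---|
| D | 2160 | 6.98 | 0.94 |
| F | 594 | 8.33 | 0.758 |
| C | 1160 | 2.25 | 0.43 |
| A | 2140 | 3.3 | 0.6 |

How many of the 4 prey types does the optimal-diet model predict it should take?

Rank by E/h (kJ/min): A 648, C 516, D 309, F 71.3. Include each in turn until the next type's E/h falls below the running intake rate.
Rate on top 1: 430.9. C: 516 > 430.9 → include.
Rate on top 2: 451.6. D: 309 < 451.6 → exclude; stop.
Optimal diet: A, C — 2 of 4 types.

2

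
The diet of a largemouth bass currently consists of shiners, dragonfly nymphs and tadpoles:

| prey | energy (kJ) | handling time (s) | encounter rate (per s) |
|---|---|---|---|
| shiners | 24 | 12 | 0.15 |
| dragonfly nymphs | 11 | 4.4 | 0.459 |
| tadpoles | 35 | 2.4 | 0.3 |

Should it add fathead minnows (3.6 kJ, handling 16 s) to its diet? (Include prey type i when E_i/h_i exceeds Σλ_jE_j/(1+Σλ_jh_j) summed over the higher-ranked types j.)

No

On shiners, dragonfly nymphs and tadpoles alone, R = ΣλE/(1+Σλh) = 19.15/5.54 = 3.457 kJ/s.
Profitability of fathead minnows: 3.6/16 = 0.225 kJ/s.
0.225 < 3.457, so adding fathead minnows would lower the average — exclude it.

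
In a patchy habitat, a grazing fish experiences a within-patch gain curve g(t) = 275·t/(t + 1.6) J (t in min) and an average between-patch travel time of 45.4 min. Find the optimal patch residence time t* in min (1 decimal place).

By the marginal value theorem, leave when the instantaneous gain rate g'(t) equals the habitat-wide average g(t)/(T + t).
g'(t) = 275·1.6/(t + 1.6)². Setting 275·1.6/(t+1.6)² = 275t/[(t+1.6)(45.4+t)] gives 1.6(45.4+t) = t(t+1.6), so t² = 1.6×45.4 = 72.64.
t* = √72.64 = 8.523 min.

8.5 min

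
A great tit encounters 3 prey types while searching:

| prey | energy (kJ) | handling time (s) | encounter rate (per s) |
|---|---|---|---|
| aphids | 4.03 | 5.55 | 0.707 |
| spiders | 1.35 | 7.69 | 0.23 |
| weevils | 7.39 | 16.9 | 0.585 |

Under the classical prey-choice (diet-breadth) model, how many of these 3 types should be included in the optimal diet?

E/h in descending order: aphids 0.726, weevils 0.437, spiders 0.176 kJ/s. The optimal diet is the largest prefix of this list for which every included type satisfies E_i/h_i > R on the types above it.
Rate on top 1: 0.5787. weevils: 0.437 < 0.5787 → exclude; stop.
Optimal diet: aphids — 1 of 3 types.

1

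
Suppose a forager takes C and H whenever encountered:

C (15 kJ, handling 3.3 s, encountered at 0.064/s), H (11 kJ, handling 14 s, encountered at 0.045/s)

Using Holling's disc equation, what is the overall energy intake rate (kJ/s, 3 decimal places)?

0.790 kJ/s

Energy encountered per unit search time: 0.064×15 + 0.045×11 = 1.455 kJ/s.
Handling time per unit search time: 0.064×3.3 + 0.045×14 = 0.8412.
Rate = 1.455/(1 + 0.8412) = 0.7902 kJ/s.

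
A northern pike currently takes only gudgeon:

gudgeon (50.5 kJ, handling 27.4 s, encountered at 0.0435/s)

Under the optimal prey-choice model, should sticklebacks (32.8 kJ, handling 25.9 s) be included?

On gudgeon alone, R = ΣλE/(1+Σλh) = 2.197/2.192 = 1.002 kJ/s.
Profitability of sticklebacks: 32.8/25.9 = 1.266 kJ/s.
1.266 > 1.002, so adding sticklebacks raises the average — include it.

Yes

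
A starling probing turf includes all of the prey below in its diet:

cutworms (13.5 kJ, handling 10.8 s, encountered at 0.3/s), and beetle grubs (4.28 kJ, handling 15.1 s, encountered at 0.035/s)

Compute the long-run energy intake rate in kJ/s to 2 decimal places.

0.88 kJ/s

R = Σλ_iE_i / (1 + Σλ_ih_i)
Numerator: 0.3×13.5 + 0.035×4.28 = 4.2
Denominator: 1 + 0.3×10.8 + 0.035×15.1 = 4.769
R = 4.2/4.769 = 0.8807 kJ/s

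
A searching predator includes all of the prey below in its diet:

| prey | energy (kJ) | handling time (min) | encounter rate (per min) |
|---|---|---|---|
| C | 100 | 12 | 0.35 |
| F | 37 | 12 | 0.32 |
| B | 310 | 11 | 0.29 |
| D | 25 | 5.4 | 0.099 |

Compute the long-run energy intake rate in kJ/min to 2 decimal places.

10.91 kJ/min

Energy encountered per unit search time: 0.35×100 + 0.32×37 + 0.29×310 + 0.099×25 = 139.2 kJ/min.
Handling time per unit search time: 0.35×12 + 0.32×12 + 0.29×11 + 0.099×5.4 = 11.76.
Rate = 139.2/(1 + 11.76) = 10.91 kJ/min.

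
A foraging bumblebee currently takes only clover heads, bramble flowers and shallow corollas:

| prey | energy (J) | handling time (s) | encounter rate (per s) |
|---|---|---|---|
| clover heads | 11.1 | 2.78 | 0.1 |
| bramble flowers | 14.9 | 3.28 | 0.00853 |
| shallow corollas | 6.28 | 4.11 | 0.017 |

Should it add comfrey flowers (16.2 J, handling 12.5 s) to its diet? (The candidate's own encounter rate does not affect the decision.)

Intake rate on the current diet: R = (0.1×11.1 + 0.00853×14.9 + 0.017×6.28) / (1 + 0.1×2.78 + 0.00853×3.28 + 0.017×4.11) = 1.344/1.376 = 0.9767 J/s.
comfrey flowers: E/h = 16.2/12.5 = 1.296 J/s.
1.296 > 0.9767, so adding comfrey flowers raises the average — include it.

Yes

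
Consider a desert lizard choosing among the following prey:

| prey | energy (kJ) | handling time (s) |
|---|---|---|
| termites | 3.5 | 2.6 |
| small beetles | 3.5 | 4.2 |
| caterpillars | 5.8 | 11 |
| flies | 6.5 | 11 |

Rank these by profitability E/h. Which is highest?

termites

Profitability E/h (kJ/s): termites = 3.5/2.6 = 1.35, small beetles = 3.5/4.2 = 0.833, caterpillars = 5.8/11 = 0.527, flies = 6.5/11 = 0.591.
Ranked: termites > small beetles > flies > caterpillars.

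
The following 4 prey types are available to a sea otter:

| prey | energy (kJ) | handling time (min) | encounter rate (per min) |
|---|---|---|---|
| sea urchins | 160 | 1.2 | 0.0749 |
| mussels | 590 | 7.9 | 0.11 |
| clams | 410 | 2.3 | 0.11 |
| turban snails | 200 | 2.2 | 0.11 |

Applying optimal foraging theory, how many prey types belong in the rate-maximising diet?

Profitabilities (E/h, kJ/min): clams 178, sea urchins 133, turban snails 90.9, mussels 74.7. Add prey in this order while the next type's profitability exceeds the intake rate on those already taken.
Rate on top 1: 35.99. sea urchins: 133 > 35.99 → include.
Rate on top 2: 42.51. turban snails: 90.9 > 42.51 → include.
Rate on top 3: 49.9. mussels: 74.7 > 49.9 → include.
Optimal diet: clams, sea urchins, turban snails, mussels — 4 of 4 types.

4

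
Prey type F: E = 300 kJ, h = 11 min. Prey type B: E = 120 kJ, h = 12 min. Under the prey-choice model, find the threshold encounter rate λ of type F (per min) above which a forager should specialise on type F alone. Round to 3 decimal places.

0.053 per min

The zero-one rule: include type B iff E₂/h₂ > λE₁/(1+λh₁). Equality gives the switch point.
λE₁h₂ = E₂ + λE₂h₁ ⇒ λ = E₂/(E₁h₂ − E₂h₁) = 120/(3600 − 1320) = 0.05263 per min.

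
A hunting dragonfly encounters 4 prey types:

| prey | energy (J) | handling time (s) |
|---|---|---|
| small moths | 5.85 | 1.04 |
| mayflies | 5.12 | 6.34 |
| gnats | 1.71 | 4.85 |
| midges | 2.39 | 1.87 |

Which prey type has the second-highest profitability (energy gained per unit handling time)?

In descending order of E/h:
small moths: 5.85/1.04 = 5.62 J/s
midges: 2.39/1.87 = 1.28 J/s
mayflies: 5.12/6.34 = 0.808 J/s
gnats: 1.71/4.85 = 0.353 J/s

midges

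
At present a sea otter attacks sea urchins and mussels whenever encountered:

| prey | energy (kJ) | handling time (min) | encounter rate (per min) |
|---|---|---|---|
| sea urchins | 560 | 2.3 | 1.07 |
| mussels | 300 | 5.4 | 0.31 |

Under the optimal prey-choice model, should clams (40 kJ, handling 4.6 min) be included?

Current rate: (1.07×560 + 0.31×300)/(1 + 1.07×2.3 + 0.31×5.4) = 134.8 kJ/min.
clams: E/h = 40/4.6 = 8.696 kJ/min.
Since 8.696 < R, time spent handling clams is better spent searching.

No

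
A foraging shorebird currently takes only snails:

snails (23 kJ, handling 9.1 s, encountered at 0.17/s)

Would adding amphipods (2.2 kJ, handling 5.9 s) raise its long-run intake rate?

No

Intake rate on the current diet: R = (0.17×23) / (1 + 0.17×9.1) = 3.91/2.547 = 1.535 kJ/s.
amphipods: E/h = 2.2/5.9 = 0.3729 kJ/s.
Since 0.3729 < R, time spent handling amphipods is better spent searching.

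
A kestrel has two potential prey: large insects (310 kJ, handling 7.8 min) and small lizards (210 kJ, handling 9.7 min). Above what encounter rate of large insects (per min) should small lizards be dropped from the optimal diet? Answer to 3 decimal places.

Drop small lizards once their profitability E₂/h₂ falls below the rate achievable on large insects alone: E₂/h₂ = λE₁/(1 + λh₁).
Solve for λ: λE₁h₂ = E₂(1 + λh₁) → λ(E₁h₂ − E₂h₁) = E₂ → λ = E₂/(E₁h₂ − E₂h₁).
λ = 210/(310×9.7 − 210×7.8) = 210/1369 = 0.1534 per min.

0.153 per min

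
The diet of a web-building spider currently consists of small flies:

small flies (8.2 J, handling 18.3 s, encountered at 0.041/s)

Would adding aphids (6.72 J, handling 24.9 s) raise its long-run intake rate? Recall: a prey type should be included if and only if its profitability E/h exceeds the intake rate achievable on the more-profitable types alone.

Yes

On small flies alone, R = ΣλE/(1+Σλh) = 0.3362/1.75 = 0.1921 J/s.
Profitability of aphids: 6.72/24.9 = 0.2699 J/s.
0.2699 > 0.1921, so adding aphids raises the average — include it.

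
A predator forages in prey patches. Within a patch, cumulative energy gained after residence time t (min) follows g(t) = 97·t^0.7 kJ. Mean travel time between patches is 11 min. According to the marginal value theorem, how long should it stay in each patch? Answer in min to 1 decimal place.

25.7 min

Maximise g(t)/(T+t): set derivative to zero → g'(t)(T+t) = g(t).
g'(t) = 0.7·97·t^-0.3. Setting 0.7·97·t^-0.3 = 97·t^0.7/(11+t) gives 0.7(11+t) = t, so 0.30·t = 0.7×11.
t* = 0.7×11/0.30 = 25.67 min.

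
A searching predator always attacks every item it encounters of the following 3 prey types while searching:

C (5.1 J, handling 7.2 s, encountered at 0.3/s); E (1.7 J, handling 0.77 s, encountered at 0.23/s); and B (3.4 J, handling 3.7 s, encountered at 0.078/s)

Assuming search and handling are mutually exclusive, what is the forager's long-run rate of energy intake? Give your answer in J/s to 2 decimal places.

0.60 J/s

R = Σλ_iE_i / (1 + Σλ_ih_i)
Numerator: 0.3×5.1 + 0.23×1.7 + 0.078×3.4 = 2.186
Denominator: 1 + 0.3×7.2 + 0.23×0.77 + 0.078×3.7 = 3.626
R = 2.186/3.626 = 0.603 J/s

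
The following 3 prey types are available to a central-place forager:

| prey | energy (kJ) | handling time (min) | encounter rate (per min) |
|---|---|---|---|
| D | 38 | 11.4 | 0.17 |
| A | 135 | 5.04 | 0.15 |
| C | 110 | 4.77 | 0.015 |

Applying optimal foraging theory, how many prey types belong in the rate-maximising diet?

2

Rank by E/h (kJ/min): A 26.8, C 23.1, D 3.33. Include each in turn until the next type's E/h falls below the running intake rate.
Rate on top 1: 11.53. C: 23.1 > 11.53 → include.
Rate on top 2: 11.98. D: 3.33 < 11.98 → exclude; stop.
Optimal diet: A, C — 2 of 3 types.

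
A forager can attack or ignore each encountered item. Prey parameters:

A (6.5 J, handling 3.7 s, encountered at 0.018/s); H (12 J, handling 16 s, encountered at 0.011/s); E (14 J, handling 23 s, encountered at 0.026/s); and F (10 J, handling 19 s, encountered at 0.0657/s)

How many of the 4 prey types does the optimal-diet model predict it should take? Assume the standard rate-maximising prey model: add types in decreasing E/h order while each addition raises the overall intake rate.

Rank by E/h (J/s): A 1.76, H 0.75, E 0.609, F 0.526. Include each in turn until the next type's E/h falls below the running intake rate.
Rate on top 1: 0.1097. H: 0.75 > 0.1097 → include.
Rate on top 2: 0.2004. E: 0.609 > 0.2004 → include.
Rate on top 3: 0.333. F: 0.526 > 0.333 → include.
Optimal diet: A, H, E, F — 4 of 4 types.

4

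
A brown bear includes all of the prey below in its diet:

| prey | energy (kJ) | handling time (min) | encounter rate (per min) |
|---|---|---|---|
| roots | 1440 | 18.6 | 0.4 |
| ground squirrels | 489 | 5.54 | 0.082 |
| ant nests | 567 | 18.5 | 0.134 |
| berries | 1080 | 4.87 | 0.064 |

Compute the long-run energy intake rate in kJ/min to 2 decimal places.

Energy encountered per unit search time: 0.4×1440 + 0.082×489 + 0.134×567 + 0.064×1080 = 761.2 kJ/min.
Handling time per unit search time: 0.4×18.6 + 0.082×5.54 + 0.134×18.5 + 0.064×4.87 = 10.68.
Rate = 761.2/(1 + 10.68) = 65.14 kJ/min.

65.14 kJ/min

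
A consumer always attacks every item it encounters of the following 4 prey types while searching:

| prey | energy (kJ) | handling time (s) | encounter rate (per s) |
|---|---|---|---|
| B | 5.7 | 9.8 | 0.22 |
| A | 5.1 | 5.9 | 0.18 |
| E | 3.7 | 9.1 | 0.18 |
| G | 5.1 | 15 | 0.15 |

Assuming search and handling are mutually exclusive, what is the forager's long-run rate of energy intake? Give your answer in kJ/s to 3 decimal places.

Energy encountered per unit search time: 0.22×5.7 + 0.18×5.1 + 0.18×3.7 + 0.15×5.1 = 3.603 kJ/s.
Handling time per unit search time: 0.22×9.8 + 0.18×5.9 + 0.18×9.1 + 0.15×15 = 7.106.
Rate = 3.603/(1 + 7.106) = 0.4445 kJ/s.

0.444 kJ/s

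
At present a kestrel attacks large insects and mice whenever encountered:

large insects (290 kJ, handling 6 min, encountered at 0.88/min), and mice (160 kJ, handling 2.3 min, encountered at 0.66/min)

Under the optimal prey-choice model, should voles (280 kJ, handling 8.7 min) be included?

Intake rate on the current diet: R = (0.88×290 + 0.66×160) / (1 + 0.88×6 + 0.66×2.3) = 360.8/7.798 = 46.27 kJ/min.
Profitability of voles: 280/8.7 = 32.18 kJ/min.
32.18 < 46.27, so adding voles would lower the average — exclude it.

No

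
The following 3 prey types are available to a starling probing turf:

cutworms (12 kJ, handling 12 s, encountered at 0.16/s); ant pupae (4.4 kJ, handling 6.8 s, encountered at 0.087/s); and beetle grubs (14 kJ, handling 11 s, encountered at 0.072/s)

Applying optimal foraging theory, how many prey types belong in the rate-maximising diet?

Profitabilities (E/h, kJ/s): beetle grubs 1.27, cutworms 1, ant pupae 0.647. Add prey in this order while the next type's profitability exceeds the intake rate on those already taken.
Rate on top 1: 0.5625. cutworms: 1 > 0.5625 → include.
Rate on top 2: 0.7888. ant pupae: 0.647 < 0.7888 → exclude; stop.
Optimal diet: beetle grubs, cutworms — 2 of 3 types.

2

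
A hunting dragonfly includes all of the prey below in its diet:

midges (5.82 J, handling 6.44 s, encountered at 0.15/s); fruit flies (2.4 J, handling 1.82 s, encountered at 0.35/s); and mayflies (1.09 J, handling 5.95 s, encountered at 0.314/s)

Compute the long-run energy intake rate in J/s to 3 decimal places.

R = Σλ_iE_i / (1 + Σλ_ih_i)
Numerator: 0.15×5.82 + 0.35×2.4 + 0.314×1.09 = 2.055
Denominator: 1 + 0.15×6.44 + 0.35×1.82 + 0.314×5.95 = 4.471
R = 2.055/4.471 = 0.4597 J/s

0.460 J/s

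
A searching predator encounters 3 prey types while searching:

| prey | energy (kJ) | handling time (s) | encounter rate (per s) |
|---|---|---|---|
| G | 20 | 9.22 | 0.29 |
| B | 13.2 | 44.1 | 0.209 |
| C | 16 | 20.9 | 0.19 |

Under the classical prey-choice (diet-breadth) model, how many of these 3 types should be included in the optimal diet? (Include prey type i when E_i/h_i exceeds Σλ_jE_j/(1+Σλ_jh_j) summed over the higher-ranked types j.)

1

Rank by E/h (kJ/s): G 2.17, C 0.766, B 0.299. Include each in turn until the next type's E/h falls below the running intake rate.
Rate on top 1: 1.579. C: 0.766 < 1.579 → exclude; stop.
Optimal diet: G — 1 of 3 types.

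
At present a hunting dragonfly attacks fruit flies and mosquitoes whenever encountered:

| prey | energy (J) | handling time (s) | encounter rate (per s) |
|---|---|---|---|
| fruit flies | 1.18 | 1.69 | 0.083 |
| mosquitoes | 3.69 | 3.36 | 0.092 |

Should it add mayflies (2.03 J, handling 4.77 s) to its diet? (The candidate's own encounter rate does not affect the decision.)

Yes

Intake rate on the current diet: R = (0.083×1.18 + 0.092×3.69) / (1 + 0.083×1.69 + 0.092×3.36) = 0.4374/1.449 = 0.3018 J/s.
Profitability of mayflies: 2.03/4.77 = 0.4256 J/s.
Since 0.4256 > R, including mayflies increases the long-run rate.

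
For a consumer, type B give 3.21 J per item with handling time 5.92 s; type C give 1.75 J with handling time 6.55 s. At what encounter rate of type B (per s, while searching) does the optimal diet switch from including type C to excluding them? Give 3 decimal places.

The zero-one rule: include type C iff E₂/h₂ > λE₁/(1+λh₁). Equality gives the switch point.
λE₁h₂ = E₂ + λE₂h₁ ⇒ λ = E₂/(E₁h₂ − E₂h₁) = 1.75/(21.03 − 10.36) = 0.1641 per s.

0.164 per s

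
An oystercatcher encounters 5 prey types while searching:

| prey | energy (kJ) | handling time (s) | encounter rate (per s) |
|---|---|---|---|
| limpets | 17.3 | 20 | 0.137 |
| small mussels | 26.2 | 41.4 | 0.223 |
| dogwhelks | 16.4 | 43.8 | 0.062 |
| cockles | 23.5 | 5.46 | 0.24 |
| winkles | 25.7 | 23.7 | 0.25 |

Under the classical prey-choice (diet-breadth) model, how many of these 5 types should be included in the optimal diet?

Profitabilities (E/h, kJ/s): cockles 4.3, winkles 1.08, limpets 0.865, small mussels 0.633, dogwhelks 0.374. Add prey in this order while the next type's profitability exceeds the intake rate on those already taken.
Rate on top 1: 2.441. winkles: 1.08 < 2.441 → exclude; stop.
Optimal diet: cockles — 1 of 5 types.

1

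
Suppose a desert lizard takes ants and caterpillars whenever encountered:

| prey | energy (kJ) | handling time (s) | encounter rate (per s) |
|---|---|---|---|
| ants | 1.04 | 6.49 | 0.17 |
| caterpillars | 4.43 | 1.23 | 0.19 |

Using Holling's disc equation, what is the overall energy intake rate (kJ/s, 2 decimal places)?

0.44 kJ/s

R = (0.17×1.04 + 0.19×4.43) / (1 + 0.17×6.49 + 0.19×1.23) = 1.018/2.337 = 0.4358 kJ/s.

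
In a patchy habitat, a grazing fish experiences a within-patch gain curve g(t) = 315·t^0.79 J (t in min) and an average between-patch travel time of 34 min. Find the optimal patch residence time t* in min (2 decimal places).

127.90 min

By the marginal value theorem, leave when the instantaneous gain rate g'(t) equals the habitat-wide average g(t)/(T + t).
g'(t) = 0.79·315·t^-0.21. Setting 0.79·315·t^-0.21 = 315·t^0.79/(34+t) gives 0.79(34+t) = t, so 0.21·t = 0.79×34.
t* = 0.79×34/0.21 = 127.9 min.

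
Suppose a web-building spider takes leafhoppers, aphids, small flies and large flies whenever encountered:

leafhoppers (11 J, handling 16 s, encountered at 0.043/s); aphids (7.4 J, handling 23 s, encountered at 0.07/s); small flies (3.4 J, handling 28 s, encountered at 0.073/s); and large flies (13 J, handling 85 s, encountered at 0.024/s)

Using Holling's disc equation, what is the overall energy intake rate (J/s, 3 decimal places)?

R = (0.043×11 + 0.07×7.4 + 0.073×3.4 + 0.024×13) / (1 + 0.043×16 + 0.07×23 + 0.073×28 + 0.024×85) = 1.551/7.382 = 0.2101 J/s.

0.210 J/s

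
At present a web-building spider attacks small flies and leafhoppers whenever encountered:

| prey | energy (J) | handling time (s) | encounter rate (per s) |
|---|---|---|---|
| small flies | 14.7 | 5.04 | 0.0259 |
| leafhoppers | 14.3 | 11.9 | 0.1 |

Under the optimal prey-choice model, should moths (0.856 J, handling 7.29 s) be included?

Current rate: (0.0259×14.7 + 0.1×14.3)/(1 + 0.0259×5.04 + 0.1×11.9) = 0.7803 J/s.
Profitability of moths: 0.856/7.29 = 0.1174 J/s.
Since 0.1174 < R, time spent handling moths is better spent searching.

No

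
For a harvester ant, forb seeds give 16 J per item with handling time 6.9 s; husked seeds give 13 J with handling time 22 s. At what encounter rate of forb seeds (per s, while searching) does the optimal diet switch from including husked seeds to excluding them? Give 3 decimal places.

At the threshold, the rate on forb seeds alone equals the profitability of husked seeds: λ·16/(1 + λ·6.9) = 13/22 = 0.5909.
Rearranging, λ(16 − 0.5909×6.9) = 0.5909, so λ = 0.5909/11.92 = 0.04956 per s.

0.050 per s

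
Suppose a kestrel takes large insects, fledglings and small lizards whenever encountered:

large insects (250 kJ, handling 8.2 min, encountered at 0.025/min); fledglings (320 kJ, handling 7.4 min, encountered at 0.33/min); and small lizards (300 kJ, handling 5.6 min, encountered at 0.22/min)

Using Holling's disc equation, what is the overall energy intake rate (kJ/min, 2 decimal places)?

36.45 kJ/min

Energy encountered per unit search time: 0.025×250 + 0.33×320 + 0.22×300 = 177.9 kJ/min.
Handling time per unit search time: 0.025×8.2 + 0.33×7.4 + 0.22×5.6 = 3.879.
Rate = 177.9/(1 + 3.879) = 36.45 kJ/min.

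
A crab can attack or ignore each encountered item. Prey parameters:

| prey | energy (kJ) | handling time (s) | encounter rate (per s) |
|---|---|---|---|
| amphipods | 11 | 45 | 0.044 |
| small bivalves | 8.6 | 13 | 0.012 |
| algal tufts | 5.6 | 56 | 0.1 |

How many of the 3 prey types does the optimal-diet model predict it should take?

Rank by E/h (kJ/s): small bivalves 0.662, amphipods 0.244, algal tufts 0.1. Include each in turn until the next type's E/h falls below the running intake rate.
Rate on top 1: 0.08927. amphipods: 0.244 > 0.08927 → include.
Rate on top 2: 0.1872. algal tufts: 0.1 < 0.1872 → exclude; stop.
Optimal diet: small bivalves, amphipods — 2 of 3 types.

2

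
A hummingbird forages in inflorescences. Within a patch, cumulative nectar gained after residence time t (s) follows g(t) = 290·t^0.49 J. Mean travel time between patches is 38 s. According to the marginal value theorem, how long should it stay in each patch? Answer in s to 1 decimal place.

By the marginal value theorem, leave when the instantaneous gain rate g'(t) equals the habitat-wide average g(t)/(T + t).
g'(t) = 0.49·290·t^-0.51. Setting 0.49·290·t^-0.51 = 290·t^0.49/(38+t) gives 0.49(38+t) = t, so 0.51·t = 0.49×38.
t* = 0.49×38/0.51 = 36.51 s.

36.5 s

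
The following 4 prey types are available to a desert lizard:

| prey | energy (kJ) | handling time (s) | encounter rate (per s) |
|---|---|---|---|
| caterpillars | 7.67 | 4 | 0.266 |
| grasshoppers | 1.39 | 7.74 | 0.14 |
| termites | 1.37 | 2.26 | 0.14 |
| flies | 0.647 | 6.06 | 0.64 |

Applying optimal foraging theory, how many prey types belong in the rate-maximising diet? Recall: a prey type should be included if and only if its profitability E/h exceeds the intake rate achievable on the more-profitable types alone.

1

Rank by E/h (kJ/s): caterpillars 1.92, termites 0.606, grasshoppers 0.18, flies 0.107. Include each in turn until the next type's E/h falls below the running intake rate.
Rate on top 1: 0.9885. termites: 0.606 < 0.9885 → exclude; stop.
Optimal diet: caterpillars — 1 of 4 types.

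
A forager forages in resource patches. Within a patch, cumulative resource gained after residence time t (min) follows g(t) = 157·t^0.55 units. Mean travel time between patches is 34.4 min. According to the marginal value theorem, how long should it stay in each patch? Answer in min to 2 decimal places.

42.04 min

Optimal t* satisfies g'(t*) = g(t*)/(T + t*).
g'(t) = 0.55·157·t^-0.45. Setting 0.55·157·t^-0.45 = 157·t^0.55/(34.4+t) gives 0.55(34.4+t) = t, so 0.45·t = 0.55×34.4.
t* = 0.55×34.4/0.45 = 42.04 min.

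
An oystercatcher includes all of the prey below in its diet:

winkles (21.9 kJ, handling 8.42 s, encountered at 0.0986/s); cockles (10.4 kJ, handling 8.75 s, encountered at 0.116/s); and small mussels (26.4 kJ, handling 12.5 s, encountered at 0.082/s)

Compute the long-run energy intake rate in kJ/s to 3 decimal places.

1.429 kJ/s

R = Σλ_iE_i / (1 + Σλ_ih_i)
Numerator: 0.0986×21.9 + 0.116×10.4 + 0.082×26.4 = 5.531
Denominator: 1 + 0.0986×8.42 + 0.116×8.75 + 0.082×12.5 = 3.87
R = 5.531/3.87 = 1.429 kJ/s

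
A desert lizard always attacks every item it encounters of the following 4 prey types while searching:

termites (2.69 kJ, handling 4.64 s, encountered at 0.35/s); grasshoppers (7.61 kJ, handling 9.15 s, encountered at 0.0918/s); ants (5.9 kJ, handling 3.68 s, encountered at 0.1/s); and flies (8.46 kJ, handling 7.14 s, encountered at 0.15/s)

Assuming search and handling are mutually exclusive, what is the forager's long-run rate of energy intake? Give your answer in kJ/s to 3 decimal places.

Energy encountered per unit search time: 0.35×2.69 + 0.0918×7.61 + 0.1×5.9 + 0.15×8.46 = 3.499 kJ/s.
Handling time per unit search time: 0.35×4.64 + 0.0918×9.15 + 0.1×3.68 + 0.15×7.14 = 3.903.
Rate = 3.499/(1 + 3.903) = 0.7137 kJ/s.

0.714 kJ/s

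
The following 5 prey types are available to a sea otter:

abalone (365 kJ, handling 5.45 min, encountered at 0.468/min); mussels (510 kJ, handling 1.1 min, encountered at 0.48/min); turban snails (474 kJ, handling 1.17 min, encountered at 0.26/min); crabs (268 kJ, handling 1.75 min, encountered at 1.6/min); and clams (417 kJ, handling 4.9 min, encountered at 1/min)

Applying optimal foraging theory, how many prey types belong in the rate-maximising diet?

Profitabilities (E/h, kJ/min): mussels 464, turban snails 405, crabs 153, clams 85.1, abalone 67. Add prey in this order while the next type's profitability exceeds the intake rate on those already taken.
Rate on top 1: 160.2. turban snails: 405 > 160.2 → include.
Rate on top 2: 200.9. crabs: 153 < 200.9 → exclude; stop.
Optimal diet: mussels, turban snails — 2 of 5 types.

2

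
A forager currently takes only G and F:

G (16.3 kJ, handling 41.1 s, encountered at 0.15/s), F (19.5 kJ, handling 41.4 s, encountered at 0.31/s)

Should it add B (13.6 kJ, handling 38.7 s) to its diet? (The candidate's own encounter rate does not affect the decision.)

No

Intake rate on the current diet: R = (0.15×16.3 + 0.31×19.5) / (1 + 0.15×41.1 + 0.31×41.4) = 8.49/20 = 0.4245 kJ/s.
Profitability of B: 13.6/38.7 = 0.3514 kJ/s.
Since 0.3514 < R, time spent handling B is better spent searching.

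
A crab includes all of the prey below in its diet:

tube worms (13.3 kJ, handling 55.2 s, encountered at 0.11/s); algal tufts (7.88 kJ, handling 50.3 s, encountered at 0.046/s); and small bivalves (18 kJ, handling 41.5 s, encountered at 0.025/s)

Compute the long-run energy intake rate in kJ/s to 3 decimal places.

R = (0.11×13.3 + 0.046×7.88 + 0.025×18) / (1 + 0.11×55.2 + 0.046×50.3 + 0.025×41.5) = 2.275/10.42 = 0.2183 kJ/s.

0.218 kJ/s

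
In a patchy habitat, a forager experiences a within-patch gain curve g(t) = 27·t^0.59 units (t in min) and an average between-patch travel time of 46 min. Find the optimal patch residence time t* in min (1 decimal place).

Maximise g(t)/(T+t): set derivative to zero → g'(t)(T+t) = g(t).
g'(t) = 0.59·27·t^-0.41. Setting 0.59·27·t^-0.41 = 27·t^0.59/(46+t) gives 0.59(46+t) = t, so 0.41·t = 0.59×46.
t* = 0.59×46/0.41 = 66.2 min.

66.2 min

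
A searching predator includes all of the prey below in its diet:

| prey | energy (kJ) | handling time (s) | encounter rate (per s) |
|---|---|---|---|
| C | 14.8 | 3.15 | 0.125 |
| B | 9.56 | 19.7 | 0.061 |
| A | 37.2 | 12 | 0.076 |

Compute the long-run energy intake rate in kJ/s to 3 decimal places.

R = Σλ_iE_i / (1 + Σλ_ih_i)
Numerator: 0.125×14.8 + 0.061×9.56 + 0.076×37.2 = 5.26
Denominator: 1 + 0.125×3.15 + 0.061×19.7 + 0.076×12 = 3.507
R = 5.26/3.507 = 1.5 kJ/s

1.500 kJ/s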